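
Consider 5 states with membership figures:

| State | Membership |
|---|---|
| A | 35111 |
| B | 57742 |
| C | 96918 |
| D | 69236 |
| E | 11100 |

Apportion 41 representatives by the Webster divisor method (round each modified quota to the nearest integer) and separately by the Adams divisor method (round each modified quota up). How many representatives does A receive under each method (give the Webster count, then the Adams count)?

5 and 6

Webster: A 5, B 9, C 15, D 10, E 2.
Adams: A 6, B 9, C 14, D 10, E 2.
A gets 5 under Webster and 6 under Adams.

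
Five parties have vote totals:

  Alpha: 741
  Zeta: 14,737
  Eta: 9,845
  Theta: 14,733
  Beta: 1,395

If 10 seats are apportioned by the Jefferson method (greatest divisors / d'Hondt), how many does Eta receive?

Standard divisor 41451/10 ≈ 4145.1; standard quotas: Alpha 0.179, Zeta 3.555, Eta 2.375, Theta 3.554, Beta 0.337.
Rounding down gives 0, 3, 2, 3, 0 = 8 seats, so the divisor must be adjusted.
With modified divisor 3500: modified quotas Alpha 0.212, Zeta 4.211, Eta 2.813, Theta 4.209, Beta 0.399.
Rounding down: Alpha 0, Zeta 4, Eta 2, Theta 4, Beta 0 (total 10).
Eta receives 2.

2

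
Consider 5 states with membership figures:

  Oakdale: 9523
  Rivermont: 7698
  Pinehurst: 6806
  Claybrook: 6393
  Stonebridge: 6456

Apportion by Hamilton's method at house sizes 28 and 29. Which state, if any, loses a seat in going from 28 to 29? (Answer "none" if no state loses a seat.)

At 28 seats: Oakdale 7, Rivermont 6, Pinehurst 5, Claybrook 5, Stonebridge 5.
At 29 seats: Oakdale 8, Rivermont 6, Pinehurst 5, Claybrook 5, Stonebridge 5.
No state's allocation decreased.

none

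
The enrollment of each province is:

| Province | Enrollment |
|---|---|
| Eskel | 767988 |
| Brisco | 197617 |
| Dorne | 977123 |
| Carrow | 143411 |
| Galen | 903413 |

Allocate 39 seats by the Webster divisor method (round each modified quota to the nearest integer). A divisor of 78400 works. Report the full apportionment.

Eskel=10; Brisco=3; Dorne=12; Carrow=2; Galen=12

With modified divisor 78400: modified quotas Eskel 9.796, Brisco 2.521, Dorne 12.463, Carrow 1.829, Galen 11.523.
Rounding to the nearest integer: Eskel 10, Brisco 3, Dorne 12, Carrow 2, Galen 12 (total 39).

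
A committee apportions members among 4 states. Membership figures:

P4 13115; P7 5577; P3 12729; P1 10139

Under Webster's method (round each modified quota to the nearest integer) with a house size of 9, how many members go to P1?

Standard divisor 41560/9 ≈ 4617.778; standard quotas: P4 2.840, P7 1.208, P3 2.757, P1 2.196.
Rounding to the nearest integer gives P4 3, P7 1, P3 3, P1 2 — total 9, matching the house size, so no adjustment is needed.
P1 receives 2.

2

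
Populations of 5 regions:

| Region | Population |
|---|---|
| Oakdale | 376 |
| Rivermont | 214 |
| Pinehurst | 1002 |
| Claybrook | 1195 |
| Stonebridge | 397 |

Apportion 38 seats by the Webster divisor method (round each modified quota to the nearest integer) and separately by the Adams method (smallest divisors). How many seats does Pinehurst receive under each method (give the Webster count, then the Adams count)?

12 and 11

Webster: Oakdale 4, Rivermont 3, Pinehurst 12, Claybrook 14, Stonebridge 5.
Adams: Oakdale 5, Rivermont 3, Pinehurst 11, Claybrook 14, Stonebridge 5.
Pinehurst gets 12 under Webster and 11 under Adams.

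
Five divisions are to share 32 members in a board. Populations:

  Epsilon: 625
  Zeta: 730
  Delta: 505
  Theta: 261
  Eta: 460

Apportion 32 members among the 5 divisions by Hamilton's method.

Epsilon 8, Zeta 9, Delta 6, Theta 3, Eta 6

The standard divisor is 2581/32 ≈ 80.656.
Standard quotas: Epsilon 7.749, Zeta 9.051, Delta 6.261, Theta 3.236, Eta 5.703.
Lower quotas: Epsilon 7, Zeta 9, Delta 6, Theta 3, Eta 5 (sum 30, leaving 2 seats).
Remainders in descending order: Epsilon 0.749, Eta 0.703, Delta 0.261, Theta 0.236, Zeta 0.051.
Largest remainders: Epsilon, Eta receive the extra seats.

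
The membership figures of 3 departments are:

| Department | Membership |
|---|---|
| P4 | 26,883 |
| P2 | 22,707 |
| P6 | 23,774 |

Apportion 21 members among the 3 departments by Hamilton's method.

P4 8, P2 6, P6 7

Standard divisor: 73364 ÷ 21 ≈ 3493.524.
Standard quotas: P4 7.6951, P2 6.4997, P6 6.8052.
Lower quotas: P4 7, P2 6, P6 6 (sum 19, leaving 2 seats).
Remainders in descending order: P6 0.8052, P4 0.6951, P2 0.4997.
The surplus seats go to P6, P4.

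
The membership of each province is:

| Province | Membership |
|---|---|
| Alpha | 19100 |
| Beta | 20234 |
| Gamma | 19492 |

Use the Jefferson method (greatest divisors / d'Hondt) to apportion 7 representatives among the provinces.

Alpha: 2; Beta: 3; Gamma: 2

Standard divisor 58826/7 ≈ 8403.714; standard quotas: Alpha 2.273, Beta 2.408, Gamma 2.319.
Rounding down gives 2, 2, 2 = 6 seats, so the divisor must be adjusted.
With modified divisor 6600: modified quotas Alpha 2.894, Beta 3.066, Gamma 2.953.
Rounding down: Alpha 2, Beta 3, Gamma 2 (total 7).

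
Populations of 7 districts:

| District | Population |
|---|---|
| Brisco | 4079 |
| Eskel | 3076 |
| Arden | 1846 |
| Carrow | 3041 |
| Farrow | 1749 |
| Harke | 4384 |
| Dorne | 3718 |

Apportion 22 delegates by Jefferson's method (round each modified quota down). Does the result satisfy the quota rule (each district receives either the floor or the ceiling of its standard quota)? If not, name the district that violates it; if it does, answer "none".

none

Standard quotas: Brisco 4.099, Eskel 3.091, Arden 1.855, Carrow 3.056, Farrow 1.758, Harke 4.405, Dorne 3.736.
Jefferson allocation: Brisco 4, Eskel 3, Arden 2, Carrow 3, Farrow 1, Harke 5, Dorne 4.
Every allocation lies between the lower and upper quota.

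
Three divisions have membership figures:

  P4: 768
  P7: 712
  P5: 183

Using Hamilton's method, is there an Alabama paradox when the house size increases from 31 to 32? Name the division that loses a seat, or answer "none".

At 31 seats: P4 14, P7 13, P5 4.
At 32 seats: P4 15, P7 14, P5 3.
P5 drops from 4 to 3.

P5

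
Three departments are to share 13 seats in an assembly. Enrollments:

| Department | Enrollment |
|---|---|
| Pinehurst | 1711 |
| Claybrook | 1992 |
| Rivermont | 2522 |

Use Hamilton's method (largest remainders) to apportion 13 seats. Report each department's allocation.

Pinehurst=4, Claybrook=4, Rivermont=5

Standard divisor: 6225 ÷ 13 ≈ 478.846.
Standard quotas: Pinehurst 3.573, Claybrook 4.160, Rivermont 5.267.
Lower quotas: Pinehurst 3, Claybrook 4, Rivermont 5 (sum 12, leaving 1 seat).
Remainders in descending order: Pinehurst 0.573, Rivermont 0.267, Claybrook 0.160.
Largest remainder: Pinehurst receives the extra seat.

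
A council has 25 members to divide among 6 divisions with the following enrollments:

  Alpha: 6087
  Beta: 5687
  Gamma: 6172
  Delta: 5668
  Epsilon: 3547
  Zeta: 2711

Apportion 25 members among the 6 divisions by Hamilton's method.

Alpha 5, Beta 5, Gamma 5, Delta 5, Epsilon 3, Zeta 2

Standard divisor: 29872 ÷ 25 ≈ 1194.88.
Standard quotas: Alpha 5.0942, Beta 4.7595, Gamma 5.1654, Delta 4.7436, Epsilon 2.9685, Zeta 2.2688.
Lower quotas: Alpha 5, Beta 4, Gamma 5, Delta 4, Epsilon 2, Zeta 2 (sum 22, leaving 3 seats).
Remainders in descending order: Epsilon 0.9685, Beta 0.7595, Delta 0.7436, Zeta 0.2688, Gamma 0.1654, Alpha 0.0942.
Largest remainders: Epsilon, Beta, Delta receive the extra seats.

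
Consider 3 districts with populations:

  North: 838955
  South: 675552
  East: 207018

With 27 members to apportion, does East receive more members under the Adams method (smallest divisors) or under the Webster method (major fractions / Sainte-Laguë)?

Adams

Adams: North 13, South 10, East 4.
Webster: North 13, South 11, East 3.
East gets 4 under Adams and 3 under Webster.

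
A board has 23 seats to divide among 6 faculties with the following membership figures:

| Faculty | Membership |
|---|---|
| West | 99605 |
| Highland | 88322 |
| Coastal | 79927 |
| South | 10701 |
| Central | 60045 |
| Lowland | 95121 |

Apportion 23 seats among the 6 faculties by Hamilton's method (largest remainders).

West=5; Highland=5; Coastal=4; South=1; Central=3; Lowland=5

The standard divisor is 433721/23 ≈ 18857.435.
Standard quotas: West 5.2820, Highland 4.6837, Coastal 4.2385, South 0.5675, Central 3.1842, Lowland 5.0442.
Lower quotas: West 5, Highland 4, Coastal 4, South 0, Central 3, Lowland 5 (sum 21, leaving 2 seats).
Remainders in descending order: Highland 0.6837, South 0.5675, West 0.2820, Coastal 0.2385, Central 0.1842, Lowland 0.0442.
The surplus seats go to Highland, South.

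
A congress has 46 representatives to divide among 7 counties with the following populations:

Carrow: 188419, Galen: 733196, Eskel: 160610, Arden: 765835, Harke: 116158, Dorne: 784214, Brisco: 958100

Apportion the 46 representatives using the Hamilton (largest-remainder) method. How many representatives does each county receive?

Carrow 2, Galen 9, Eskel 2, Arden 10, Harke 1, Dorne 10, Brisco 12

The standard divisor is 3706532/46 ≈ 80576.783.
Standard quotas: Carrow 2.3384, Galen 9.0993, Eskel 1.9933, Arden 9.5044, Harke 1.4416, Dorne 9.7325, Brisco 11.8905.
Lower quotas: Carrow 2, Galen 9, Eskel 1, Arden 9, Harke 1, Dorne 9, Brisco 11 (sum 42, leaving 4 seats).
Remainders in descending order: Eskel 0.9933, Brisco 0.8905, Dorne 0.7325, Arden 0.5044, Harke 0.4416, Carrow 0.3384, Galen 0.0993.
The surplus seats go to Eskel, Brisco, Dorne, Arden.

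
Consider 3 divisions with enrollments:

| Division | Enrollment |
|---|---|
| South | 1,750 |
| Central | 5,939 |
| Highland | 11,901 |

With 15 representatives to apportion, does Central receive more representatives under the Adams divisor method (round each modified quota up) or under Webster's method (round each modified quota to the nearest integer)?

Webster

Adams: South 2, Central 4, Highland 9.
Webster: South 1, Central 5, Highland 9.
Central gets 4 under Adams and 5 under Webster.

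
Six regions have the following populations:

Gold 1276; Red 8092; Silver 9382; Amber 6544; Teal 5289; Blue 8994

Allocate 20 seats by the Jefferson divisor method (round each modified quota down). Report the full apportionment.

Standard divisor 39577/20 ≈ 1978.85; standard quotas: Gold 0.645, Red 4.089, Silver 4.741, Amber 3.307, Teal 2.673, Blue 4.545.
Rounding down gives 0, 4, 4, 3, 2, 4 = 17 seats, so the divisor must be adjusted.
With modified divisor 1700: modified quotas Gold 0.751, Red 4.760, Silver 5.519, Amber 3.849, Teal 3.111, Blue 5.291.
Rounding down: Gold 0, Red 4, Silver 5, Amber 3, Teal 3, Blue 5 (total 20).

Gold: 0, Red: 4, Silver: 5, Amber: 3, Teal: 3, Blue: 5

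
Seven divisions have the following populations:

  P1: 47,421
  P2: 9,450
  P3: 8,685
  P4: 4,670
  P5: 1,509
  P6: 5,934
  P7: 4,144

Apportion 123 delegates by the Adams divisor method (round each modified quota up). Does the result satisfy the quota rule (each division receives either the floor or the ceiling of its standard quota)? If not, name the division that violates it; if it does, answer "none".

Standard quotas: P1 71.294, P2 14.207, P3 13.057, P4 7.021, P5 2.269, P6 8.921, P7 6.230.
Adams allocation: P1 70, P2 14, P3 13, P4 7, P5 3, P6 9, P7 7.
P1 has quota 71.294 (lower 71, upper 72) but receives 70 — outside the quota interval.

P1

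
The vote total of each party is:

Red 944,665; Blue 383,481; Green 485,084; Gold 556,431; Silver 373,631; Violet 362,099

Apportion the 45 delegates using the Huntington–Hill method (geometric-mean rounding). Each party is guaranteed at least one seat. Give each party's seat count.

Red 14, Blue 6, Green 7, Gold 8, Silver 5, Violet 5

With divisor 69115: modified quotas Red 13.668, Blue 5.548, Green 7.019, Gold 8.051, Silver 5.406, Violet 5.239.
Geometric-mean thresholds: Red √(13·14)=13.491, Blue √(5·6)=5.477, Green √(7·8)=7.483, Gold √(8·9)=8.485, Silver √(5·6)=5.477, Violet √(5·6)=5.477.
Each quota rounded against its threshold gives Red 14, Blue 6, Green 7, Gold 8, Silver 5, Violet 5 (total 45).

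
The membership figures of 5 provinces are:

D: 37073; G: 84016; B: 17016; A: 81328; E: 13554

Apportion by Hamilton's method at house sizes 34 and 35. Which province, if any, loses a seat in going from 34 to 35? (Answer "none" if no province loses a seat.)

At 34 seats: D 5, G 12, B 3, A 12, E 2.
At 35 seats: D 6, G 13, B 2, A 12, E 2.
B drops from 3 to 2.

B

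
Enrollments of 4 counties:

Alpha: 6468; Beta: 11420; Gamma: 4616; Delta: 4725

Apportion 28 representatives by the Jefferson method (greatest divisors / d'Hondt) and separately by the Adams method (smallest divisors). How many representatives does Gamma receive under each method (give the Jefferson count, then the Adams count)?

Jefferson: Alpha 7, Beta 12, Gamma 4, Delta 5.
Adams: Alpha 7, Beta 11, Gamma 5, Delta 5.
Gamma gets 4 under Jefferson and 5 under Adams.

4 and 5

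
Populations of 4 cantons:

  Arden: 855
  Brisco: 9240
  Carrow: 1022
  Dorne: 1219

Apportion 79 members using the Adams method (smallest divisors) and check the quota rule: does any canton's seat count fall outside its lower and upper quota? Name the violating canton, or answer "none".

Brisco

Standard quotas: Arden 5.475, Brisco 59.173, Carrow 6.545, Dorne 7.807.
Adams allocation: Arden 6, Brisco 58, Carrow 7, Dorne 8.
Brisco has quota 59.173 (lower 59, upper 60) but receives 58 — outside the quota interval.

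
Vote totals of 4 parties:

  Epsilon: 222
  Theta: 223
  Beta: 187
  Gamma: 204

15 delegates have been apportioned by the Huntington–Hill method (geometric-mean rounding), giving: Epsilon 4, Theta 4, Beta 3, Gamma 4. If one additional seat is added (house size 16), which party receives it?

Beta

Priority for the next seat is population ÷ (√(s·(s+1))).
Priorities: Epsilon 49.641, Theta 49.864, Beta 53.982, Gamma 45.616.
Highest priority: Beta.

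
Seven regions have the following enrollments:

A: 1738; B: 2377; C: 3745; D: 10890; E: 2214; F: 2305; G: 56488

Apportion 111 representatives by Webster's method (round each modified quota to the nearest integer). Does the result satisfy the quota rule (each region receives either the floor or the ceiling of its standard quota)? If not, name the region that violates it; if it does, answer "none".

Standard quotas: A 2.419, B 3.308, C 5.212, D 15.156, E 3.081, F 3.208, G 78.616.
Webster allocation: A 2, B 3, C 5, D 15, E 3, F 3, G 80.
G has quota 78.616 (lower 78, upper 79) but receives 80 — outside the quota interval.

G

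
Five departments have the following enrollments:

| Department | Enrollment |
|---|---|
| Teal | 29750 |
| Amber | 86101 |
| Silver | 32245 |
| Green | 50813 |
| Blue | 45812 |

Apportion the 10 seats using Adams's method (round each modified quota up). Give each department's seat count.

Standard divisor 244721/10 ≈ 24472.1; standard quotas: Teal 1.216, Amber 3.518, Silver 1.318, Green 2.076, Blue 1.872.
Rounding up gives 2, 4, 2, 3, 2 = 13 seats, so the divisor must be adjusted.
With modified divisor 31000: modified quotas Teal 0.960, Amber 2.777, Silver 1.040, Green 1.639, Blue 1.478.
Rounding up: Teal 1, Amber 3, Silver 2, Green 2, Blue 2 (total 10).

Teal=1, Amber=3, Silver=2, Green=2, Blue=2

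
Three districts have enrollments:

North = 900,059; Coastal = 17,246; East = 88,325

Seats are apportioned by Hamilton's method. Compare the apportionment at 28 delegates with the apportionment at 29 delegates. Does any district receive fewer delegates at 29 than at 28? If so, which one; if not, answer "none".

Coastal

At 28 seats: North 25, Coastal 1, East 2.
At 29 seats: North 26, Coastal 0, East 3.
Coastal drops from 1 to 0.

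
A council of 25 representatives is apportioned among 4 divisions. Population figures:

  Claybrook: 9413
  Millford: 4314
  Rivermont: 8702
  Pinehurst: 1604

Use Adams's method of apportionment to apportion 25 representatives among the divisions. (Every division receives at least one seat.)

Standard divisor 24033/25 ≈ 961.32; standard quotas: Claybrook 9.792, Millford 4.488, Rivermont 9.052, Pinehurst 1.669.
Rounding up gives 10, 5, 10, 2 = 27 seats, so the divisor must be adjusted.
With modified divisor 1060: modified quotas Claybrook 8.880, Millford 4.070, Rivermont 8.209, Pinehurst 1.513.
Rounding up: Claybrook 9, Millford 5, Rivermont 9, Pinehurst 2 (total 25).

Claybrook: 9, Millford: 5, Rivermont: 9, Pinehurst: 2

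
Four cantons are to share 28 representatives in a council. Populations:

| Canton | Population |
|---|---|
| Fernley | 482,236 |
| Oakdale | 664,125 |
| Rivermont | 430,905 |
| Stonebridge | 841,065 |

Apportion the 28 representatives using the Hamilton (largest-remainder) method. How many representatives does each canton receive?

The standard divisor is 2418331/28 ≈ 86368.964.
Standard quotas: Fernley 5.5834, Oakdale 7.6894, Rivermont 4.9891, Stonebridge 9.7380.
Lower quotas: Fernley 5, Oakdale 7, Rivermont 4, Stonebridge 9 (sum 25, leaving 3 seats).
Remainders in descending order: Rivermont 0.9891, Stonebridge 0.7380, Oakdale 0.6894, Fernley 0.5834.
The surplus seats go to Rivermont, Stonebridge, Oakdale.

Fernley 5, Oakdale 8, Rivermont 5, Stonebridge 10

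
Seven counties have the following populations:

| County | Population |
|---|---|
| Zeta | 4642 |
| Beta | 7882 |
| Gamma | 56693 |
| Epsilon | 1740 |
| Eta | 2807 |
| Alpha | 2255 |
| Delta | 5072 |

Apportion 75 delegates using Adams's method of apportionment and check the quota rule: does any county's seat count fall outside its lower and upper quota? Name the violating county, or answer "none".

Gamma

Standard quotas: Zeta 4.293, Beta 7.290, Gamma 52.435, Epsilon 1.609, Eta 2.596, Alpha 2.086, Delta 4.691.
Adams allocation: Zeta 5, Beta 7, Gamma 51, Epsilon 2, Eta 3, Alpha 2, Delta 5.
Gamma has quota 52.435 (lower 52, upper 53) but receives 51 — outside the quota interval.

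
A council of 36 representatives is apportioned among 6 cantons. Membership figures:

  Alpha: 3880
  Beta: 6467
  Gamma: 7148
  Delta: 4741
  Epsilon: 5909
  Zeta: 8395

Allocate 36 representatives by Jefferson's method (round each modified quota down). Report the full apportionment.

Standard divisor 36540/36 ≈ 1015; standard quotas: Alpha 3.823, Beta 6.371, Gamma 7.042, Delta 4.671, Epsilon 5.822, Zeta 8.271.
Rounding down gives 3, 6, 7, 4, 5, 8 = 33 seats, so the divisor must be adjusted.
With modified divisor 940: modified quotas Alpha 4.128, Beta 6.880, Gamma 7.604, Delta 5.044, Epsilon 6.286, Zeta 8.931.
Rounding down: Alpha 4, Beta 6, Gamma 7, Delta 5, Epsilon 6, Zeta 8 (total 36).

Alpha=4; Beta=6; Gamma=7; Delta=5; Epsilon=6; Zeta=8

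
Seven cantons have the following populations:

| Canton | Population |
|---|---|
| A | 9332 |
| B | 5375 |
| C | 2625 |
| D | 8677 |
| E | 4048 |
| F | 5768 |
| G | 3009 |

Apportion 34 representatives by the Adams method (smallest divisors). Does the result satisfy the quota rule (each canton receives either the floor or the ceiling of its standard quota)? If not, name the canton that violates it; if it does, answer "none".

Standard quotas: A 8.170, B 4.706, C 2.298, D 7.597, E 3.544, F 5.050, G 2.634.
Adams allocation: A 8, B 5, C 2, D 7, E 4, F 5, G 3.
Every allocation lies between the lower and upper quota.

none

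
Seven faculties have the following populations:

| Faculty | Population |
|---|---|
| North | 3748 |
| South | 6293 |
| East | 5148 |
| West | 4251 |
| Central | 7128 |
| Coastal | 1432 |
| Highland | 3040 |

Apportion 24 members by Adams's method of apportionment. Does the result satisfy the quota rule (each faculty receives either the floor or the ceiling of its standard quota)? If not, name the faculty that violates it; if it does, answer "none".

Standard quotas: North 2.898, South 4.866, East 3.980, West 3.287, Central 5.511, Coastal 1.107, Highland 2.351.
Adams allocation: North 3, South 5, East 4, West 3, Central 5, Coastal 1, Highland 3.
Every allocation lies between the lower and upper quota.

none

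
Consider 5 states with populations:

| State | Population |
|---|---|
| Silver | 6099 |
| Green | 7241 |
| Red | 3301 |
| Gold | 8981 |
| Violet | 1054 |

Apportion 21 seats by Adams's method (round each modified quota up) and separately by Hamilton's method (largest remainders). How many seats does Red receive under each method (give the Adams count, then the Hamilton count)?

3 and 2

Adams: Silver 5, Green 5, Red 3, Gold 7, Violet 1.
Hamilton: Silver 5, Green 6, Red 2, Gold 7, Violet 1.
Red gets 3 under Adams and 2 under Hamilton.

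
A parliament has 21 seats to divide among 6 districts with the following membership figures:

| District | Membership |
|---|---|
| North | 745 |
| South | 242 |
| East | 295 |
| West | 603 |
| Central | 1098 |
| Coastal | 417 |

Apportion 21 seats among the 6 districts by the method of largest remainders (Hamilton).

North 5, South 1, East 2, West 4, Central 7, Coastal 2

Total 3400; standard divisor 3400/21 ≈ 161.905.
Standard quotas: North 4.601, South 1.495, East 1.822, West 3.724, Central 6.782, Coastal 2.576.
Lower quotas: North 4, South 1, East 1, West 3, Central 6, Coastal 2 (sum 17, leaving 4 seats).
Remainders in descending order: East 0.822, Central 0.782, West 0.724, North 0.601, Coastal 0.576, South 0.495.
Largest remainders: East, Central, West, North receive the extra seats.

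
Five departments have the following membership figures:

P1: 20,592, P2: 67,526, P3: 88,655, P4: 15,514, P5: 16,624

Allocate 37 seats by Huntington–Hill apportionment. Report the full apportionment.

P1=4; P2=12; P3=15; P4=3; P5=3

With divisor 5800: modified quotas P1 3.550, P2 11.642, P3 15.285, P4 2.675, P5 2.866.
Geometric-mean thresholds: P1 √(3·4)=3.464, P2 √(11·12)=11.489, P3 √(15·16)=15.492, P4 √(2·3)=2.449, P5 √(2·3)=2.449.
Each quota rounded against its threshold gives P1 4, P2 12, P3 15, P4 3, P5 3 (total 37).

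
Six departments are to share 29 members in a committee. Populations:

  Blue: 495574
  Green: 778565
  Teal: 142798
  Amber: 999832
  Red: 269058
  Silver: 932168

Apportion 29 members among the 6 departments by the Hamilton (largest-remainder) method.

Blue: 4, Green: 6, Teal: 1, Amber: 8, Red: 2, Silver: 8

Total 3617995; standard divisor 3617995/29 ≈ 124758.448.
Standard quotas: Blue 3.9723, Green 6.2406, Teal 1.1446, Amber 8.0141, Red 2.1566, Silver 7.4718.
Lower quotas: Blue 3, Green 6, Teal 1, Amber 8, Red 2, Silver 7 (sum 27, leaving 2 seats).
Remainders in descending order: Blue 0.9723, Silver 0.4718, Green 0.2406, Red 0.1566, Teal 0.1446, Amber 0.0141.
The surplus seats go to Blue, Silver.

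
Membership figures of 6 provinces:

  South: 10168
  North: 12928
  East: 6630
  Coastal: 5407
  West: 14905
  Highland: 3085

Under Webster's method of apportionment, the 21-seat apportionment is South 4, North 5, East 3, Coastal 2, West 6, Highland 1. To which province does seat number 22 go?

North

Priority for the next seat is population ÷ (current seats + 0.5).
Priorities: South 2259.556, North 2350.545, East 1894.286, Coastal 2162.800, West 2293.077, Highland 2056.667.
Highest priority: North.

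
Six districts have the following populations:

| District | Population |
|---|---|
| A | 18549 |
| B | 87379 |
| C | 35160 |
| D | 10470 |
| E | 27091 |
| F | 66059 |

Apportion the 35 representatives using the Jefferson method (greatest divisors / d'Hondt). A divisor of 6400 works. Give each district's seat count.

With modified divisor 6400: modified quotas A 2.898, B 13.653, C 5.494, D 1.636, E 4.233, F 10.322.
Rounding down: A 2, B 13, C 5, D 1, E 4, F 10 (total 35).

A 2, B 13, C 5, D 1, E 4, F 10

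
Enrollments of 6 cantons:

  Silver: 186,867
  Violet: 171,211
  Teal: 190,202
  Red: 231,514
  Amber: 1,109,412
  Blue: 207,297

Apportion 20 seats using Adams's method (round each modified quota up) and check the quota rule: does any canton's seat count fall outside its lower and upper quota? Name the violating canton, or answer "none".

none

Standard quotas: Silver 1.783, Violet 1.633, Teal 1.814, Red 2.209, Amber 10.583, Blue 1.978.
Adams allocation: Silver 2, Violet 2, Teal 2, Red 2, Amber 10, Blue 2.
Every allocation lies between the lower and upper quota.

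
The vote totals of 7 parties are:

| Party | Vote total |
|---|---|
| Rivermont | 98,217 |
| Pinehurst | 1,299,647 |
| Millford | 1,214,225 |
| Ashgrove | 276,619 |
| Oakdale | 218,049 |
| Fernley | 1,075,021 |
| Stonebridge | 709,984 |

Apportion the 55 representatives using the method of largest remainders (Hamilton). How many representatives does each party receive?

The standard divisor is 4891762/55 ≈ 88941.127.
Standard quotas: Rivermont 1.1043, Pinehurst 14.6124, Millford 13.6520, Ashgrove 3.1101, Oakdale 2.4516, Fernley 12.0869, Stonebridge 7.9826.
Lower quotas: Rivermont 1, Pinehurst 14, Millford 13, Ashgrove 3, Oakdale 2, Fernley 12, Stonebridge 7 (sum 52, leaving 3 seats).
Remainders in descending order: Stonebridge 0.9826, Millford 0.6520, Pinehurst 0.6124, Oakdale 0.4516, Ashgrove 0.1101, Rivermont 0.1043, Fernley 0.0869.
The surplus seats go to Stonebridge, Millford, Pinehurst.

Rivermont 1; Pinehurst 15; Millford 14; Ashgrove 3; Oakdale 2; Fernley 12; Stonebridge 8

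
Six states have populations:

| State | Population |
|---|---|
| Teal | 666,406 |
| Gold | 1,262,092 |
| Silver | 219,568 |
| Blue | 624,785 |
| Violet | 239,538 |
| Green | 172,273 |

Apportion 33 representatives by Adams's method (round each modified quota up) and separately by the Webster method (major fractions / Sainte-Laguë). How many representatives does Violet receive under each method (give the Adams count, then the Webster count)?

Adams: Teal 7, Gold 12, Silver 3, Blue 6, Violet 3, Green 2.
Webster: Teal 7, Gold 13, Silver 2, Blue 7, Violet 2, Green 2.
Violet gets 3 under Adams and 2 under Webster.

3 and 2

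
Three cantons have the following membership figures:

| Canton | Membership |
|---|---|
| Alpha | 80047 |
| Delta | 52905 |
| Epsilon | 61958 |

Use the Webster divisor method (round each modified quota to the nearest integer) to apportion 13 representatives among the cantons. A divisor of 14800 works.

Alpha 5, Delta 4, Epsilon 4

With modified divisor 14800: modified quotas Alpha 5.409, Delta 3.575, Epsilon 4.186.
Rounding to the nearest integer: Alpha 5, Delta 4, Epsilon 4 (total 13).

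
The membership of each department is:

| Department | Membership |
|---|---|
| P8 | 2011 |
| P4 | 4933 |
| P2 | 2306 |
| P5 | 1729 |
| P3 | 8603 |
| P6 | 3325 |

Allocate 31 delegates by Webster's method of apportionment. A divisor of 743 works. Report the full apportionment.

P8: 3; P4: 7; P2: 3; P5: 2; P3: 12; P6: 4

With modified divisor 743: modified quotas P8 2.707, P4 6.639, P2 3.104, P5 2.327, P3 11.579, P6 4.475.
Rounding to the nearest integer: P8 3, P4 7, P2 3, P5 2, P3 12, P6 4 (total 31).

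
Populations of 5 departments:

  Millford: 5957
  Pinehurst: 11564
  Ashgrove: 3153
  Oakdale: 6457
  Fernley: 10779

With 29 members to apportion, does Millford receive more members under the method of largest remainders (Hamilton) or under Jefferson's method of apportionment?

Hamilton

Hamilton: Millford 5, Pinehurst 9, Ashgrove 2, Oakdale 5, Fernley 8.
Jefferson: Millford 4, Pinehurst 9, Ashgrove 2, Oakdale 5, Fernley 9.
Millford gets 5 under Hamilton and 4 under Jefferson.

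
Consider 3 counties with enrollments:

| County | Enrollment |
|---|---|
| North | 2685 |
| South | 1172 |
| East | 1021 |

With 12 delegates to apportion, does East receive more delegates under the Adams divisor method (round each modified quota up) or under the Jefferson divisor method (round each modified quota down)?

Adams: North 6, South 3, East 3.
Jefferson: North 7, South 3, East 2.
East gets 3 under Adams and 2 under Jefferson.

Adams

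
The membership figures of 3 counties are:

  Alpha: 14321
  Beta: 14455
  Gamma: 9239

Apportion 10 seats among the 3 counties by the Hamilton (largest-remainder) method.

The standard divisor is 38015/10 ≈ 3801.5.
Standard quotas: Alpha 3.7672, Beta 3.8024, Gamma 2.4304.
Lower quotas: Alpha 3, Beta 3, Gamma 2 (sum 8, leaving 2 seats).
Remainders in descending order: Beta 0.8024, Alpha 0.7672, Gamma 0.4304.
The surplus seats go to Beta, Alpha.

Alpha: 4, Beta: 4, Gamma: 2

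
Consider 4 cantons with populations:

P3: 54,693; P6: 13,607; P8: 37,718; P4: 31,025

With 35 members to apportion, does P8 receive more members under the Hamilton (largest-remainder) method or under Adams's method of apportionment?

Hamilton: P3 14, P6 3, P8 10, P4 8.
Adams: P3 14, P6 4, P8 9, P4 8.
P8 gets 10 under Hamilton and 9 under Adams.

Hamilton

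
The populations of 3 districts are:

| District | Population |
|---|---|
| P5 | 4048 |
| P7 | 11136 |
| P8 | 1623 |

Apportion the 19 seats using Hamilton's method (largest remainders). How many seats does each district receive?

P5: 4, P7: 13, P8: 2

Standard divisor: 16807 ÷ 19 ≈ 884.579.
Standard quotas: P5 4.5762, P7 12.5890, P8 1.8348.
Lower quotas: P5 4, P7 12, P8 1 (sum 17, leaving 2 seats).
Remainders in descending order: P8 0.8348, P7 0.5890, P5 0.5762.
The surplus seats go to P8, P7.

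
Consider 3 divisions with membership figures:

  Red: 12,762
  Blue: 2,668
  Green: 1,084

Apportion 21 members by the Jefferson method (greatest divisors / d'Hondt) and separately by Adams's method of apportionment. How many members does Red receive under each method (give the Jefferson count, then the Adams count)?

Jefferson: Red 17, Blue 3, Green 1.
Adams: Red 15, Blue 4, Green 2.
Red gets 17 under Jefferson and 15 under Adams.

17 and 15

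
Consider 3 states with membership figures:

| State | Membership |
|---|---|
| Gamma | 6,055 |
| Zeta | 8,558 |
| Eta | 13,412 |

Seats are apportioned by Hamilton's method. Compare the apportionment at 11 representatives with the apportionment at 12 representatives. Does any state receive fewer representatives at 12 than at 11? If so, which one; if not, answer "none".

At 11 seats: Gamma 3, Zeta 3, Eta 5.
At 12 seats: Gamma 2, Zeta 4, Eta 6.
Gamma drops from 3 to 2.

Gamma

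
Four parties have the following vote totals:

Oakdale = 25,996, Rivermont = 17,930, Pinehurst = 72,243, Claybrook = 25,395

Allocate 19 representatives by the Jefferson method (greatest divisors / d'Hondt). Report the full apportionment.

Oakdale 3, Rivermont 2, Pinehurst 11, Claybrook 3

Standard divisor 141564/19 ≈ 7450.737; standard quotas: Oakdale 3.489, Rivermont 2.406, Pinehurst 9.696, Claybrook 3.408.
Rounding down gives 3, 2, 9, 3 = 17 seats, so the divisor must be adjusted.
With modified divisor 6533: modified quotas Oakdale 3.979, Rivermont 2.745, Pinehurst 11.058, Claybrook 3.887.
Rounding down: Oakdale 3, Rivermont 2, Pinehurst 11, Claybrook 3 (total 19).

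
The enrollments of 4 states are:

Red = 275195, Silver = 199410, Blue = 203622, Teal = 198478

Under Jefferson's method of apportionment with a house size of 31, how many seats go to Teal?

Standard divisor 876705/31 ≈ 28280.806; standard quotas: Red 9.731, Silver 7.051, Blue 7.200, Teal 7.018.
Rounding down gives 9, 7, 7, 7 = 30 seats, so the divisor must be adjusted.
With modified divisor 26500: modified quotas Red 10.385, Silver 7.525, Blue 7.684, Teal 7.490.
Rounding down: Red 10, Silver 7, Blue 7, Teal 7 (total 31).
Teal receives 7.

7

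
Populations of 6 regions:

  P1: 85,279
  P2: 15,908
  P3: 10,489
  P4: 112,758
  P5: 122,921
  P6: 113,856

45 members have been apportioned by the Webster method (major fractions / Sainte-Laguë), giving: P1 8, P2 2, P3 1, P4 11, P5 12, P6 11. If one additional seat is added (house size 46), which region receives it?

P1

Priority for the next seat is population ÷ (current seats + 0.5).
Priorities: P1 10032.824, P2 6363.200, P3 6992.667, P4 9805.043, P5 9833.680, P6 9900.522.
Highest priority: P1.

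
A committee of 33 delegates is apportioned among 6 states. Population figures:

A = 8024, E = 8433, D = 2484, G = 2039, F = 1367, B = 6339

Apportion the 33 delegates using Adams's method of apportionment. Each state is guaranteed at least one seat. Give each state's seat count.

Standard divisor 28686/33 ≈ 869.273; standard quotas: A 9.231, E 9.701, D 2.858, G 2.346, F 1.573, B 7.292.
Rounding up gives 10, 10, 3, 3, 2, 8 = 36 seats, so the divisor must be adjusted.
With modified divisor 1000: modified quotas A 8.024, E 8.433, D 2.484, G 2.039, F 1.367, B 6.339.
Rounding up: A 9, E 9, D 3, G 3, F 2, B 7 (total 33).

A: 9; E: 9; D: 3; G: 3; F: 2; B: 7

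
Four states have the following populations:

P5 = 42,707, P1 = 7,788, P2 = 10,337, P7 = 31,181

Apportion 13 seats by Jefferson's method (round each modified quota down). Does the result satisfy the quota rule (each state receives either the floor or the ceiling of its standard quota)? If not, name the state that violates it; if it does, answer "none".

none

Standard quotas: P5 6.034, P1 1.100, P2 1.460, P7 4.405.
Jefferson allocation: P5 6, P1 1, P2 1, P7 5.
Every allocation lies between the lower and upper quota.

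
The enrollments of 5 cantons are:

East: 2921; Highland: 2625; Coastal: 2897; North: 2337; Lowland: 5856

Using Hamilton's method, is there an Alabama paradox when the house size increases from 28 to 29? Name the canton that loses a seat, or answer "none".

none

At 28 seats: East 5, Highland 4, Coastal 5, North 4, Lowland 10.
At 29 seats: East 5, Highland 5, Coastal 5, North 4, Lowland 10.
No canton's allocation decreased.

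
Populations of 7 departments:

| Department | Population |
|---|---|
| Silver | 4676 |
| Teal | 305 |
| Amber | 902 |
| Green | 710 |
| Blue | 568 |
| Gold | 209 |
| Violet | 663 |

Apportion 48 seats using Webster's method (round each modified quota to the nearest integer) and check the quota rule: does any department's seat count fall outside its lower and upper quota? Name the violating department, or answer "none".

Standard quotas: Silver 27.941, Teal 1.822, Amber 5.390, Green 4.242, Blue 3.394, Gold 1.249, Violet 3.962.
Webster allocation: Silver 29, Teal 2, Amber 5, Green 4, Blue 3, Gold 1, Violet 4.
Silver has quota 27.941 (lower 27, upper 28) but receives 29 — outside the quota interval.

Silver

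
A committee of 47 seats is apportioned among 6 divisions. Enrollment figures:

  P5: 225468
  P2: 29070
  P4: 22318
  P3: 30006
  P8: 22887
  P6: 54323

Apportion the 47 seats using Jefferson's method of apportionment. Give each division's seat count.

Standard divisor 384072/47 ≈ 8171.745; standard quotas: P5 27.591, P2 3.557, P4 2.731, P3 3.672, P8 2.801, P6 6.648.
Rounding down gives 27, 3, 2, 3, 2, 6 = 43 seats, so the divisor must be adjusted.
With modified divisor 7570: modified quotas P5 29.784, P2 3.840, P4 2.948, P3 3.964, P8 3.023, P6 7.176.
Rounding down: P5 29, P2 3, P4 2, P3 3, P8 3, P6 7 (total 47).

P5 29; P2 3; P4 2; P3 3; P8 3; P6 7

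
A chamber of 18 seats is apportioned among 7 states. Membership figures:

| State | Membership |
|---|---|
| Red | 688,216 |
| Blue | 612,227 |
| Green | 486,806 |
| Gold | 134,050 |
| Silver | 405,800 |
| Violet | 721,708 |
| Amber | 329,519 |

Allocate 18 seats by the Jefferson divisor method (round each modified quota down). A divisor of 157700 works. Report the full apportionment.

With modified divisor 157700: modified quotas Red 4.364, Blue 3.882, Green 3.087, Gold 0.850, Silver 2.573, Violet 4.576, Amber 2.090.
Rounding down: Red 4, Blue 3, Green 3, Gold 0, Silver 2, Violet 4, Amber 2 (total 18).

Red 4, Blue 3, Green 3, Gold 0, Silver 2, Violet 4, Amber 2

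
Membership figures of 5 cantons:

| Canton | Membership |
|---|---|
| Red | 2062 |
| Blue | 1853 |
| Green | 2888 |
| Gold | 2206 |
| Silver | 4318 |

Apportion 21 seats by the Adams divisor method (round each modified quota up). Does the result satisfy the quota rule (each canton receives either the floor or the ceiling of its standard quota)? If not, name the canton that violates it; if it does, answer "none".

none

Standard quotas: Red 3.249, Blue 2.920, Green 4.551, Gold 3.476, Silver 6.804.
Adams allocation: Red 3, Blue 3, Green 5, Gold 4, Silver 6.
Every allocation lies between the lower and upper quota.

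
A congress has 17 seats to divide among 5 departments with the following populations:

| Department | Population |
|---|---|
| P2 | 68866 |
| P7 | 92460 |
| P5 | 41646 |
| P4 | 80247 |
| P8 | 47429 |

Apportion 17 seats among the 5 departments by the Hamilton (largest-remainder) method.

Total 330648; standard divisor 330648/17 ≈ 19449.882.
Standard quotas: P2 3.5407, P7 4.7538, P5 2.1412, P4 4.1258, P8 2.4385.
Lower quotas: P2 3, P7 4, P5 2, P4 4, P8 2 (sum 15, leaving 2 seats).
Remainders in descending order: P7 0.7538, P2 0.5407, P8 0.4385, P5 0.1412, P4 0.1258.
The surplus seats go to P7, P2.

P2: 4; P7: 5; P5: 2; P4: 4; P8: 2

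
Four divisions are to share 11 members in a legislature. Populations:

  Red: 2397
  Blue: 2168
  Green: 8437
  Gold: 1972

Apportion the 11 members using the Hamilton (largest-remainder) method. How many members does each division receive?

Standard divisor: 14974 ÷ 11 ≈ 1361.273.
Standard quotas: Red 1.7609, Blue 1.5926, Green 6.1979, Gold 1.4486.
Lower quotas: Red 1, Blue 1, Green 6, Gold 1 (sum 9, leaving 2 seats).
Remainders in descending order: Red 0.7609, Blue 0.5926, Gold 0.4486, Green 0.1979.
Largest remainders: Red, Blue receive the extra seats.

Red 2, Blue 2, Green 6, Gold 1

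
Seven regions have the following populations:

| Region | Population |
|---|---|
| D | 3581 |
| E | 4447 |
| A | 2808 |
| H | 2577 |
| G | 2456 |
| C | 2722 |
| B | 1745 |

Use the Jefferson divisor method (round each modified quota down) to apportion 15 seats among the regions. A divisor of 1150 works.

With modified divisor 1150: modified quotas D 3.114, E 3.867, A 2.442, H 2.241, G 2.136, C 2.367, B 1.517.
Rounding down: D 3, E 3, A 2, H 2, G 2, C 2, B 1 (total 15).

D 3; E 3; A 2; H 2; G 2; C 2; B 1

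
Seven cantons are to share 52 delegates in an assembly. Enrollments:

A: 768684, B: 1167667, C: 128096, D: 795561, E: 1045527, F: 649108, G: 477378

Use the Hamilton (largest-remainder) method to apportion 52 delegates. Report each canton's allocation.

A 8, B 12, C 1, D 8, E 11, F 7, G 5

Standard divisor: 5032021 ÷ 52 ≈ 96769.635.
Standard quotas: A 7.9434, B 12.0665, C 1.3237, D 8.2212, E 10.8043, F 6.7078, G 4.9331.
Lower quotas: A 7, B 12, C 1, D 8, E 10, F 6, G 4 (sum 48, leaving 4 seats).
Remainders in descending order: A 0.9434, G 0.9331, E 0.8043, F 0.7078, C 0.3237, D 0.2212, B 0.0665.
Largest remainders: A, G, E, F receive the extra seats.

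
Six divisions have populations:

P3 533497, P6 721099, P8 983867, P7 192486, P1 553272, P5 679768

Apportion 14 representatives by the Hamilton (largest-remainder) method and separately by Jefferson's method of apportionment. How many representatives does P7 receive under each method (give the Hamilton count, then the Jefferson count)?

Hamilton: P3 2, P6 3, P8 4, P7 1, P1 2, P5 2.
Jefferson: P3 2, P6 3, P8 4, P7 0, P1 2, P5 3.
P7 gets 1 under Hamilton and 0 under Jefferson.

1 and 0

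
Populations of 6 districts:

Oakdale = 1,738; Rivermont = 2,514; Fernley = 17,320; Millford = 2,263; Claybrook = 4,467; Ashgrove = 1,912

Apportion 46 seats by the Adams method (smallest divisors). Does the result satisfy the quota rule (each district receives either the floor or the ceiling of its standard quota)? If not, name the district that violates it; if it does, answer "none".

Fernley

Standard quotas: Oakdale 2.646, Rivermont 3.827, Fernley 26.369, Millford 3.445, Claybrook 6.801, Ashgrove 2.911.
Adams allocation: Oakdale 3, Rivermont 4, Fernley 25, Millford 4, Claybrook 7, Ashgrove 3.
Fernley has quota 26.369 (lower 26, upper 27) but receives 25 — outside the quota interval.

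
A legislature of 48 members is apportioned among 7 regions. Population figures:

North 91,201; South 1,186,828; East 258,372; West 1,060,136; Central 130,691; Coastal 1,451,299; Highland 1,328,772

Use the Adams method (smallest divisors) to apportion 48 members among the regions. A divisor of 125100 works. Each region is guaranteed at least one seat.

North: 1, South: 10, East: 3, West: 9, Central: 2, Coastal: 12, Highland: 11

With modified divisor 125100: modified quotas North 0.729, South 9.487, East 2.065, West 8.474, Central 1.045, Coastal 11.601, Highland 10.622.
Rounding up: North 1, South 10, East 3, West 9, Central 2, Coastal 12, Highland 11 (total 48).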